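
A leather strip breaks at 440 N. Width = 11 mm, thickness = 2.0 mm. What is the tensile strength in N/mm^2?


20.00 N/mm^2

Cross-sectional area = 11 x 2.0 = 22.0 mm^2
Tensile strength = 440 / 22.0 = 20.00 N/mm^2


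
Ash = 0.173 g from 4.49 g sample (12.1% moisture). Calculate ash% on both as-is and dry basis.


As-is ash% = 0.173 / 4.49 x 100 = 3.85%
Dry mass = 4.49 x (100 - 12.1) / 100 = 3.94671 g
Dry-basis ash% = 0.173 / 3.94671 x 100 = 4.38%


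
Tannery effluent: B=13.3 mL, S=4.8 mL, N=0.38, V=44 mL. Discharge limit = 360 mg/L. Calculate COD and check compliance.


COD = 587.3 mg/L
Compliant: No


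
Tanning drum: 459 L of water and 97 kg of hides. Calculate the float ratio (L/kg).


Float ratio = water / hide weight
Ratio = 459 / 97 = 4.7


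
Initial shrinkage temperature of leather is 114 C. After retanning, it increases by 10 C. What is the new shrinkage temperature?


New Ts = 114 + 10 = 124 C


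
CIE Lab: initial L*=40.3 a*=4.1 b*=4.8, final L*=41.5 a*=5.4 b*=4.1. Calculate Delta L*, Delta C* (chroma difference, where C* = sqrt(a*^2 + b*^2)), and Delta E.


Delta L* = 1.2
Delta C* = 0.47
Delta E = 1.90

Delta L* = 41.5 - 40.3 = 1.2
C1* = sqrt((4.1)^2 + (4.8)^2) = 6.313
C2* = sqrt((5.4)^2 + (4.1)^2) = 6.780
Delta C* = 6.780 - 6.313 = 0.47
Delta E = sqrt((1.2)^2 + (1.3)^2 + (-0.7)^2) = 1.90


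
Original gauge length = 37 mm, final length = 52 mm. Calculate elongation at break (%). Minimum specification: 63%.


Extension = 52 - 37 = 15 mm
Elongation = 15 / 37 x 100 = 40.5%
Minimum required: 63%
Meets specification: No


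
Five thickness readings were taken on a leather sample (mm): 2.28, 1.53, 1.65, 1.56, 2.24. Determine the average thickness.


Sum = 2.28 + 1.53 + 1.65 + 1.56 + 2.24 = 9.26
Average = 9.26 / 5 = 1.85 mm


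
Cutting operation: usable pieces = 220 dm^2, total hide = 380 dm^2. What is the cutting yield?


Yield = usable / total x 100
Yield = 220 / 380 x 100 = 57.9%


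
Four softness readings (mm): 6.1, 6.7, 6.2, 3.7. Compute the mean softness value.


Sum = 6.1 + 6.7 + 6.2 + 3.7
Mean = 22.7 / 4 = 5.68 mm


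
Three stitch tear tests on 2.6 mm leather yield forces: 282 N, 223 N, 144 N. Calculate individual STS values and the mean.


STS1 = 108.5 N/mm
STS2 = 85.8 N/mm
STS3 = 55.4 N/mm
Mean = 83.2 N/mm


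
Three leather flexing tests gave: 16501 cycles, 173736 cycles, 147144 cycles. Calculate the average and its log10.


Average = 112460 cycles
log10 = 5.05

Average = (16501 + 173736 + 147144) / 3 = 112460 cycles
log10(112460) = 5.05


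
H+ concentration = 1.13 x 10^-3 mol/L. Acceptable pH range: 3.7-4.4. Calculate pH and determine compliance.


pH = 2.95
Compliant: No

pH = -log10(1.13 x 10^-3) = 2.95
Range: 3.7 to 4.4
Compliant: No


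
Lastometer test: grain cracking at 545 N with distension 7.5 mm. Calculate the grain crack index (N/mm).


72.7 N/mm


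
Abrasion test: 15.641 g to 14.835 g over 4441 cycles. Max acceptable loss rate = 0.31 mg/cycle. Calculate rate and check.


Loss = 15.641 - 14.835 = 0.806 g
Rate = 0.806 g / 4441 cycles x 1000 = 0.181 mg/cycle
Max = 0.31 mg/cycle
Passes: Yes


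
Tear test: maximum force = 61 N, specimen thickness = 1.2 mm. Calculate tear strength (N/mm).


50.8 N/mm


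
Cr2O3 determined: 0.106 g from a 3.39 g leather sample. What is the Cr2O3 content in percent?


3.13%


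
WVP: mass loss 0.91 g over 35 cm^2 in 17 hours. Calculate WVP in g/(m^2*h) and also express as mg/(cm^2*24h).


WVP = 0.91 / (35 x 17) x 10000 = 15.29 g/(m^2*h)
Mass loss in mg = 0.91 x 1000 = 910 mg
Per cm^2 per 24h in mg: 910 x 24 / (35 x 17) = 21840 / 595 = 36.71 mg/(cm^2*24h)


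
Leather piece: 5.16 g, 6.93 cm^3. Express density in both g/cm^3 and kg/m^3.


Density = 5.16 / 6.93 = 0.745 g/cm^3
Convert: 0.745 x 1000 = 745 kg/m^3


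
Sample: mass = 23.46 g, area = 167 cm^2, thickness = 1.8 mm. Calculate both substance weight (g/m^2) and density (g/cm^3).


Substance weight = 1404.8 g/m^2
Density = 0.780 g/cm^3

SW = 23.46 / 167 x 10000 = 1404.8 g/m^2
Volume = 167 x 1.8 / 10 = 30.06 cm^3
Density = 23.46 / 30.06 = 0.780 g/cm^3


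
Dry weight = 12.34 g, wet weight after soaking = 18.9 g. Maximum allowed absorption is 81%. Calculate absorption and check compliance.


WA = (18.9 - 12.34) / 12.34 x 100 = 53.2%
Maximum allowed: 81%
Compliant: Yes


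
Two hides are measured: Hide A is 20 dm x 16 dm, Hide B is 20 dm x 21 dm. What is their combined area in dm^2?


Hide A area = 20 x 16 = 320 dm^2
Hide B area = 20 x 21 = 420 dm^2
Total = 320 + 420 = 740 dm^2


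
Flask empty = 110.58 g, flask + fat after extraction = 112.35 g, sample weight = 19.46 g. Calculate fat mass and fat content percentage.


Fat mass = 112.35 - 110.58 = 1.77 g
Fat% = 1.77 / 19.46 x 100 = 9.1%


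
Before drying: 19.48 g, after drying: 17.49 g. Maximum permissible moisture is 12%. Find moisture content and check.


Moisture content = 10.2%
Acceptable: Yes


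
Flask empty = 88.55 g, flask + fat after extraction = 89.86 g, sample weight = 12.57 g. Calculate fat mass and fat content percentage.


Fat mass = 1.31 g
Fat content = 10.4%

Fat mass = 89.86 - 88.55 = 1.31 g
Fat% = 1.31 / 12.57 x 100 = 10.4%


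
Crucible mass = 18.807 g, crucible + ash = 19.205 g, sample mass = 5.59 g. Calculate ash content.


Ash mass = 19.205 - 18.807 = 0.398 g
Ash% = 0.398 / 5.59 x 100 = 7.12%


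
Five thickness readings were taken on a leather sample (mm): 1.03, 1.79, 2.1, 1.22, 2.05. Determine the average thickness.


Sum = 1.03 + 1.79 + 2.1 + 1.22 + 2.05 = 8.19
Average = 8.19 / 5 = 1.64 mm


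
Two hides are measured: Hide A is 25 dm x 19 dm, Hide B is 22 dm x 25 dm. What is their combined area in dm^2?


1025 dm^2


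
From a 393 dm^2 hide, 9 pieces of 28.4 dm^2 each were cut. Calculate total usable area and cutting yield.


Usable area = 255.6 dm^2
Yield = 65.0%


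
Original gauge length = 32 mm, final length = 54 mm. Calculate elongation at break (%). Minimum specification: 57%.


Elongation = 68.8%
Meets spec: Yes


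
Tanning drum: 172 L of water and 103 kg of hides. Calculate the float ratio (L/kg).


Float ratio = water / hide weight
Ratio = 172 / 103 = 1.7


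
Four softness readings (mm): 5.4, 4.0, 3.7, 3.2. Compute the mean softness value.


4.08 mm


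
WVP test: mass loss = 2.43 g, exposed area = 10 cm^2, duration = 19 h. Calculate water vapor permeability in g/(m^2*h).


WVP = mass_loss / (area x time) x 10000
WVP = 2.43 / (10 x 19) x 10000
WVP = 2.43 / 190 x 10000 = 127.89 g/(m^2*h)


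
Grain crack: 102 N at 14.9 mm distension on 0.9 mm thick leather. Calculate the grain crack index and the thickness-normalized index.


Crack index = 102 / 14.9 = 6.8 N/mm
Normalized = 6.8 / 0.9 = 7.6 N/mm per mm


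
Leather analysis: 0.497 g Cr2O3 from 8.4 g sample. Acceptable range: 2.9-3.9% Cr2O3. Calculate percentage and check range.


Cr2O3 = 5.92%
Within range: No


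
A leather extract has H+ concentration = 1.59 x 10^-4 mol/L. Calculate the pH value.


pH = 3.80

pH = -log10[H+]
pH = -log10(1.59 x 10^-4) = 3.80


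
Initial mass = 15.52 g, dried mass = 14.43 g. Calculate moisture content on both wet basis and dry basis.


Moisture lost = 15.52 - 14.43 = 1.09 g
Wet basis MC = 1.09 / 15.52 x 100 = 7.0%
Dry basis MC = 1.09 / 14.43 x 100 = 7.6%


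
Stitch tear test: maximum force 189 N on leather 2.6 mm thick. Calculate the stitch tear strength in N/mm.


72.7 N/mm


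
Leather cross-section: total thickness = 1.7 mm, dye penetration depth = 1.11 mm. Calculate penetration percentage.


Penetration% = 1.11 / 1.7 x 100
Penetration = 65.3%


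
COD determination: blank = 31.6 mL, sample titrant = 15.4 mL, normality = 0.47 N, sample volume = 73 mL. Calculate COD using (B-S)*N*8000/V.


COD = (31.6 - 15.4) x 0.47 x 8000 / 73
COD = 16.2 x 0.47 x 8000 / 73
COD = 834.4 mg/L


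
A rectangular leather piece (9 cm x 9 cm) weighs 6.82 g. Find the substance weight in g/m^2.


842.0 g/m^2

Area = 9 x 9 = 81 cm^2
SW = 6.82 / 81 x 10000 = 842.0 g/m^2


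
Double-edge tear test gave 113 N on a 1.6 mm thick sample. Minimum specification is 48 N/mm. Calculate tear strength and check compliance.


Tear strength = 113 / 1.6 = 70.6 N/mm
Required minimum = 48 N/mm
Compliant: Yes


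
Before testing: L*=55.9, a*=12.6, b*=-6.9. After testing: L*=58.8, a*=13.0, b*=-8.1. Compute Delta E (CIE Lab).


dL = 58.8 - 55.9 = 2.9
da = 13.0 - 12.6 = 0.4
db = -8.1 - (-6.9) = -1.2
dE = sqrt((2.9)^2 + (0.4)^2 + (-1.2)^2) = 3.16


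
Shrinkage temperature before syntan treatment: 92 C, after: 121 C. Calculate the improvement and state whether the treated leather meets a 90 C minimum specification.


Improvement = 29 C
Meets 90 C spec: Yes


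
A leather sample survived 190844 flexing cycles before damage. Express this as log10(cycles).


log10(190844) = 5.28


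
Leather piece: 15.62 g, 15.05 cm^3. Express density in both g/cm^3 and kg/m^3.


1.038 g/cm^3
1038 kg/m^3

Density = 15.62 / 15.05 = 1.038 g/cm^3
Convert: 1.038 x 1000 = 1038 kg/m^3


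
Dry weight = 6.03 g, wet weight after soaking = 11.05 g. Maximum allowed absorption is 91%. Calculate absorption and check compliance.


WA = (11.05 - 6.03) / 6.03 x 100 = 83.3%
Maximum allowed: 91%
Compliant: Yes


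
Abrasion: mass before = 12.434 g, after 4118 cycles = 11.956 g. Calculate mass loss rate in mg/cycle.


0.116 mg/cycle

Mass loss = 12.434 - 11.956 = 0.478 g
Rate = 0.478 / 4118 x 1000 = 0.116 mg/cycle


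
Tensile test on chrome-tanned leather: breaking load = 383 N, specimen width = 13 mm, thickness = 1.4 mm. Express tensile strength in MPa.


Cross-section = 13 x 1.4 = 18.2 mm^2
TS = 383 / 18.2 = 21.04 MPa
(1 N/mm^2 = 1 MPa)


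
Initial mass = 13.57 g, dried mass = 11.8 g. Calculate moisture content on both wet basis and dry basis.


Moisture lost = 13.57 - 11.8 = 1.77 g
Wet basis MC = 1.77 / 13.57 x 100 = 13.0%
Dry basis MC = 1.77 / 11.8 x 100 = 15.0%


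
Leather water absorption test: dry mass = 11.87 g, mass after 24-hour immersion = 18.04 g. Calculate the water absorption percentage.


Water absorbed = 18.04 - 11.87 = 6.17 g
WA% = 6.17 / 11.87 x 100 = 52.0%


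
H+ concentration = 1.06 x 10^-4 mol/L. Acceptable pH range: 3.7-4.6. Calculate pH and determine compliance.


pH = -log10(1.06 x 10^-4) = 3.97
Range: 3.7 to 4.6
Compliant: Yes


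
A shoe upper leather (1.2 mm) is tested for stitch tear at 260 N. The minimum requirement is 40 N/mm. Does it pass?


STS = 216.7 N/mm
Passes: Yes

STS = 260 / 1.2 = 216.7 N/mm
Minimum required: 40 N/mm
Passes: Yes


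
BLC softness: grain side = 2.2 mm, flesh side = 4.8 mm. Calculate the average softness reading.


Average = (2.2 + 4.8) / 2
Average = 3.50 mm


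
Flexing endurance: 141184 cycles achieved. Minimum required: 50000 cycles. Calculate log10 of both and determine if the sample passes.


log10(141184) = 5.15
log10(50000) = 4.70
Passes: Yes


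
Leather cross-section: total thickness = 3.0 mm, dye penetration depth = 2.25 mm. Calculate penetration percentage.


Penetration% = 2.25 / 3.0 x 100
Penetration = 75.0%


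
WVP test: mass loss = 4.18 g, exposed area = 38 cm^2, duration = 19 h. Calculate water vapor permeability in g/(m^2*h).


WVP = mass_loss / (area x time) x 10000
WVP = 4.18 / (38 x 19) x 10000
WVP = 4.18 / 722 x 10000 = 57.89 g/(m^2*h)


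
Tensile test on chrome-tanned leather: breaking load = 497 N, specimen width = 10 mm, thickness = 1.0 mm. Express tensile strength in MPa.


Cross-section = 10 x 1.0 = 10.0 mm^2
TS = 497 / 10.0 = 49.70 MPa
(1 N/mm^2 = 1 MPa)


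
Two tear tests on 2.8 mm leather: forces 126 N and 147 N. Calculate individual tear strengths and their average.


Tear 1 = 45.0 N/mm
Tear 2 = 52.5 N/mm
Average = 48.8 N/mm

Tear 1 = 126 / 2.8 = 45.0 N/mm
Tear 2 = 147 / 2.8 = 52.5 N/mm
Average = (45.0 + 52.5) / 2 = 48.8 N/mm


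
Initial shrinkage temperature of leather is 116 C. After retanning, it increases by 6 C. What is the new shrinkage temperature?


122 C


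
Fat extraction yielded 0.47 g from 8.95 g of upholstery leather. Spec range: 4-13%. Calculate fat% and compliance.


Fat content = 5.3%
Compliant: Yes


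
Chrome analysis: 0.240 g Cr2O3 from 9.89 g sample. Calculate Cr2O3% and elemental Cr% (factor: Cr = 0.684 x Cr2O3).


Cr2O3% = 0.240 / 9.89 x 100 = 2.43%
Cr% = 2.43 x 0.684 = 1.66%


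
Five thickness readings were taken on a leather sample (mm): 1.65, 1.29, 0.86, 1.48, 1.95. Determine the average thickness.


Sum = 1.65 + 1.29 + 0.86 + 1.48 + 1.95 = 7.23
Average = 7.23 / 5 = 1.45 mm


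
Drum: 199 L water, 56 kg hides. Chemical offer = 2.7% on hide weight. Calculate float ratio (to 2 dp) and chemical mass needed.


Float ratio = 3.55
Chemical needed = 1.512 kg


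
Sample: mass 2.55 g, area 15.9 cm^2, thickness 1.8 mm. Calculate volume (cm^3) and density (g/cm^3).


Volume = 2.862 cm^3
Density = 0.891 g/cm^3

Thickness in cm = 1.8 / 10 = 0.18 cm
Volume = 15.9 x 0.18 = 2.862 cm^3
Density = 2.55 / 2.862 = 0.891 g/cm^3


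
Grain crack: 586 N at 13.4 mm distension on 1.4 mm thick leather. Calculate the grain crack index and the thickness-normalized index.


Crack index = 43.7 N/mm
Normalized index = 31.2 N/mm per mm


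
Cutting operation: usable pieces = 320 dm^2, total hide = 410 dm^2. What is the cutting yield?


78.0%

Yield = usable / total x 100
Yield = 320 / 410 x 100 = 78.0%


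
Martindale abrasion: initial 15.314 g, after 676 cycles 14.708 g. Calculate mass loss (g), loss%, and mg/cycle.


Loss = 15.314 - 14.708 = 0.606 g
Loss% = 0.606 / 15.314 x 100 = 3.96%
Rate = 0.606 / 676 x 1000 = 0.896 mg/cycle


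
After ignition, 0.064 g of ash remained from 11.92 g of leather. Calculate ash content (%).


0.54%

Ash% = 0.064 / 11.92 x 100
Ash% = 0.54%


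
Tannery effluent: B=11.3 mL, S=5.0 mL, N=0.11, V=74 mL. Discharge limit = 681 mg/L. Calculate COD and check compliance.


COD = (11.3 - 5.0) x 0.11 x 8000 / 74 = 74.9 mg/L
Limit: 681 mg/L
Compliant: Yes


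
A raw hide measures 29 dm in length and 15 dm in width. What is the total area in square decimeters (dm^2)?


Area = length x width
Area = 29 x 15 = 435 dm^2


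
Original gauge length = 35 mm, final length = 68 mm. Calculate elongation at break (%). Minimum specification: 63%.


Extension = 68 - 35 = 33 mm
Elongation = 33 / 35 x 100 = 94.3%
Minimum required: 63%
Meets specification: Yes


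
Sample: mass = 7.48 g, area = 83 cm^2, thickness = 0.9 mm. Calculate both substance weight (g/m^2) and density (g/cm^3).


Substance weight = 901.2 g/m^2
Density = 1.001 g/cm^3

SW = 7.48 / 83 x 10000 = 901.2 g/m^2
Volume = 83 x 0.9 / 10 = 7.47 cm^3
Density = 7.48 / 7.47 = 1.001 g/cm^3


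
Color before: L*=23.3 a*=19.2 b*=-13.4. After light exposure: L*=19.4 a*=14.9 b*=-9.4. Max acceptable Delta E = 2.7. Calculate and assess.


dL = -3.9, da = -4.3, db = 4.0
dE = sqrt((-3.9)^2 + (-4.3)^2 + (4.0)^2) = 7.05
Max = 2.7
Passes: No


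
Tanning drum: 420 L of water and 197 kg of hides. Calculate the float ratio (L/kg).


Float ratio = water / hide weight
Ratio = 420 / 197 = 2.1


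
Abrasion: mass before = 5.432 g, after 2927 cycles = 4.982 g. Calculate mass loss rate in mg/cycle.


Mass loss = 5.432 - 4.982 = 0.450 g
Rate = 0.450 / 2927 x 1000 = 0.154 mg/cycle


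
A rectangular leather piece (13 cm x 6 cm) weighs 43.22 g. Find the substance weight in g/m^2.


5541.0 g/m^2


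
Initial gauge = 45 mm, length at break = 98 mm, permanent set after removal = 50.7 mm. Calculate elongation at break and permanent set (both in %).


Elongation at break = (98 - 45) / 45 x 100 = 117.8%
Permanent set = (50.7 - 45) / 45 x 100 = 12.7%


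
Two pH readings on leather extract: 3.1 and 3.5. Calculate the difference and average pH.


Difference = |3.1 - 3.5| = 0.4
Average = (3.1 + 3.5) / 2 = 3.30


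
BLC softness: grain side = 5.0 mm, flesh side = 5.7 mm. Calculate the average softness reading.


Average = (5.0 + 5.7) / 2
Average = 5.35 mm


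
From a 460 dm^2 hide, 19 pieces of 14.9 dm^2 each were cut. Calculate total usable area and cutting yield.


Usable area = 283.1 dm^2
Yield = 61.5%


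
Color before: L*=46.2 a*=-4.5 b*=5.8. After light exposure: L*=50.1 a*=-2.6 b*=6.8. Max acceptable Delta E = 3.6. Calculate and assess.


Delta E = 4.45
Passes: No

dL = 3.9, da = 1.9, db = 1.0
dE = sqrt((3.9)^2 + (1.9)^2 + (1.0)^2) = 4.45
Max = 3.6
Passes: No


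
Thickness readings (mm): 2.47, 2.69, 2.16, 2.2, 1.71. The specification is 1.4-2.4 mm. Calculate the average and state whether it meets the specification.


Sum = 11.23
Average = 11.23 / 5 = 2.25 mm
Specification range: 1.4 to 2.4 mm
Within spec: Yes


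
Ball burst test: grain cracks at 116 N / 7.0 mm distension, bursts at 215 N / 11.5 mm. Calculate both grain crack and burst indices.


Crack index = 16.6 N/mm
Burst index = 18.7 N/mm


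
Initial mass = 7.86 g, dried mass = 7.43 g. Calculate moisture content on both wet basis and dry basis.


Moisture lost = 7.86 - 7.43 = 0.43 g
Wet basis MC = 0.43 / 7.86 x 100 = 5.5%
Dry basis MC = 0.43 / 7.43 x 100 = 5.8%


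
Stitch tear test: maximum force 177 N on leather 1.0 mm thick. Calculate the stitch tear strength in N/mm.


177.0 N/mm

Stitch tear strength = force / thickness
STS = 177 / 1.0 = 177.0 N/mm


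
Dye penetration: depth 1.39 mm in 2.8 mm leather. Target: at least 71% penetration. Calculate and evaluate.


Penetration = 49.6%
Meets target: No

Penetration = 1.39 / 2.8 x 100 = 49.6%
Target: 71%
Meets target: No


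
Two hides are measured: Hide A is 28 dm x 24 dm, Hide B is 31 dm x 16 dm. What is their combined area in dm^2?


Hide A area = 28 x 24 = 672 dm^2
Hide B area = 31 x 16 = 496 dm^2
Total = 672 + 496 = 1168 dm^2


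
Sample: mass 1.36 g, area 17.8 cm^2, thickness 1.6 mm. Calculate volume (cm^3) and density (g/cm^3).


Volume = 2.848 cm^3
Density = 0.478 g/cm^3

Thickness in cm = 1.6 / 10 = 0.16 cm
Volume = 17.8 x 0.16 = 2.848 cm^3
Density = 1.36 / 2.848 = 0.478 g/cm^3


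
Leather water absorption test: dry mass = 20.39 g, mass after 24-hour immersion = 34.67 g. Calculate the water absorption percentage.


70.0%

Water absorbed = 34.67 - 20.39 = 14.28 g
WA% = 14.28 / 20.39 x 100 = 70.0%


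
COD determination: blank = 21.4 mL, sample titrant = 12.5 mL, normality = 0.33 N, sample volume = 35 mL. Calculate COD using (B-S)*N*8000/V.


COD = (21.4 - 12.5) x 0.33 x 8000 / 35
COD = 8.9 x 0.33 x 8000 / 35
COD = 671.3 mg/L


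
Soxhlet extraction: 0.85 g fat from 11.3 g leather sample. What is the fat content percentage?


7.5%

Fat content = 0.85 / 11.3 x 100
Fat = 7.5%


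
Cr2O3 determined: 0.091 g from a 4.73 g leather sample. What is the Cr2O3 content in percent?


1.92%

Cr2O3% = 0.091 / 4.73 x 100
Cr2O3% = 1.92%


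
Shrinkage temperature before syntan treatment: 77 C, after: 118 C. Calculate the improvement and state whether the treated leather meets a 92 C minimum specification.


Improvement = 41 C
Meets 92 C spec: Yes

Improvement = 118 - 77 = 41 C
Spec check: 118 C >= 92 C? Yes


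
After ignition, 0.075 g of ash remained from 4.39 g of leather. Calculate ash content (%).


Ash% = 0.075 / 4.39 x 100
Ash% = 1.71%


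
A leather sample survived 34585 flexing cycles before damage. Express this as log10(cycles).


log10(34585) = 4.54


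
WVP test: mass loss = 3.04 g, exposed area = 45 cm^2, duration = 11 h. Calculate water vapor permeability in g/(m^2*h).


61.41 g/(m^2*h)

WVP = mass_loss / (area x time) x 10000
WVP = 3.04 / (45 x 11) x 10000
WVP = 3.04 / 495 x 10000 = 61.41 g/(m^2*h)


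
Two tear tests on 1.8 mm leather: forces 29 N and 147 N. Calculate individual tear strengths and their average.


Tear 1 = 29 / 1.8 = 16.1 N/mm
Tear 2 = 147 / 1.8 = 81.7 N/mm
Average = (16.1 + 81.7) / 2 = 48.9 N/mm


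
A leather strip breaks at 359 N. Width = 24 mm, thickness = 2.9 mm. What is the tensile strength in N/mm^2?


Cross-sectional area = 24 x 2.9 = 69.6 mm^2
Tensile strength = 359 / 69.6 = 5.16 N/mm^2


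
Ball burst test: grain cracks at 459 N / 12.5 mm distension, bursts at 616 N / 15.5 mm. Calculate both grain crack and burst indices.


Crack index = 36.7 N/mm
Burst index = 39.7 N/mm


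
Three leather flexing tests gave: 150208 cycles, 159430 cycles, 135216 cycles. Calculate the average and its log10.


Average = 148285 cycles
log10 = 5.17

Average = (150208 + 159430 + 135216) / 3 = 148285 cycles
log10(148285) = 5.17


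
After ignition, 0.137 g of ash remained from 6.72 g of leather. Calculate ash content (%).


Ash% = 0.137 / 6.72 x 100
Ash% = 2.04%


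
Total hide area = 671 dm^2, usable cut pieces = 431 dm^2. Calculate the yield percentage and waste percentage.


Yield = 431 / 671 x 100 = 64.2%
Waste = 671 - 431 = 240 dm^2
Waste% = 100 - 64.2 = 35.8%


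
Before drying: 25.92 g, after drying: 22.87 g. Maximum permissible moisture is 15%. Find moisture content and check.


Moisture content = 11.8%
Acceptable: Yes


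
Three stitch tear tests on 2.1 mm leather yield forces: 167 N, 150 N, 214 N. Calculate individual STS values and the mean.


STS1 = 79.5 N/mm
STS2 = 71.4 N/mm
STS3 = 101.9 N/mm
Mean = 84.3 N/mm

STS1 = 167 / 2.1 = 79.5 N/mm
STS2 = 150 / 2.1 = 71.4 N/mm
STS3 = 214 / 2.1 = 101.9 N/mm
Mean = (79.5 + 71.4 + 101.9) / 3 = 84.3 N/mm


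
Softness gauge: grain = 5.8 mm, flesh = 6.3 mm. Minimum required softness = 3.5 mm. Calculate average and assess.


Average softness = 6.05 mm
Meets requirement: Yes

Average = (5.8 + 6.3) / 2 = 6.05 mm
Minimum = 3.5 mm
Meets requirement: Yes


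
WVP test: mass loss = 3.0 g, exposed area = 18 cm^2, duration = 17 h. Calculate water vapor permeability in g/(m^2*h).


98.04 g/(m^2*h)

WVP = mass_loss / (area x time) x 10000
WVP = 3.0 / (18 x 17) x 10000
WVP = 3.0 / 306 x 10000 = 98.04 g/(m^2*h)


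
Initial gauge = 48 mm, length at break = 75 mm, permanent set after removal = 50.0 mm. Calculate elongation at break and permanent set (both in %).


Elongation at break = (75 - 48) / 48 x 100 = 56.3%
Permanent set = (50.0 - 48) / 48 x 100 = 4.2%


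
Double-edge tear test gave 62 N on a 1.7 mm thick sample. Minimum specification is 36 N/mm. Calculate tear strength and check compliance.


Tear strength = 36.5 N/mm
Compliant: Yes

Tear strength = 62 / 1.7 = 36.5 N/mm
Required minimum = 36 N/mm
Compliant: Yes


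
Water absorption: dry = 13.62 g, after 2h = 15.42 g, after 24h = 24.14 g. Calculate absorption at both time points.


WA (2h) = (15.42 - 13.62) / 13.62 x 100 = 13.2%
WA (24h) = (24.14 - 13.62) / 13.62 x 100 = 77.2%


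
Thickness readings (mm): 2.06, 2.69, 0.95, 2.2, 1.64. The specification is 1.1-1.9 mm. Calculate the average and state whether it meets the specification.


Average = 1.91 mm
Within specification: No

Sum = 9.54
Average = 9.54 / 5 = 1.91 mm
Specification range: 1.1 to 1.9 mm
Within spec: No


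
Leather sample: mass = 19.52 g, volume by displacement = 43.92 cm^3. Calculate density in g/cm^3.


Density = mass / volume
Density = 19.52 / 43.92 = 0.444 g/cm^3


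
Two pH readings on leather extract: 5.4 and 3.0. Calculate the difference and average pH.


Difference = |5.4 - 3.0| = 2.4
Average = (5.4 + 3.0) / 2 = 4.20


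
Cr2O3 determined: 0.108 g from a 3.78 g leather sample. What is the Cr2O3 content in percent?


2.86%


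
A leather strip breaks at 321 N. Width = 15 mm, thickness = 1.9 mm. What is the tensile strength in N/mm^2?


Cross-sectional area = 15 x 1.9 = 28.5 mm^2
Tensile strength = 321 / 28.5 = 11.26 N/mm^2


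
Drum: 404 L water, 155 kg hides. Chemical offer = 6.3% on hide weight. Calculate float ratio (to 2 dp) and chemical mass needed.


Float ratio = 2.61
Chemical needed = 9.765 kg

Float ratio = 404 / 155 = 2.61
Chemical = 155 x 6.3 / 100 = 9.765 kg


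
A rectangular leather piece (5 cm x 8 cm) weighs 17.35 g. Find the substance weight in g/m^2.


4337.5 g/m^2


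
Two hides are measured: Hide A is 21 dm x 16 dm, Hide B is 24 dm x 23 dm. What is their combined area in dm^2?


Hide A area = 21 x 16 = 336 dm^2
Hide B area = 24 x 23 = 552 dm^2
Total = 336 + 552 = 888 dm^2


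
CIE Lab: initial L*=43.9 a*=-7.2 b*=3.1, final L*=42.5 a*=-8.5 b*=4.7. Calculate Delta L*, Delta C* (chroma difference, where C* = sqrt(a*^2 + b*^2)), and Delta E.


Delta L* = -1.4
Delta C* = 1.87
Delta E = 2.49


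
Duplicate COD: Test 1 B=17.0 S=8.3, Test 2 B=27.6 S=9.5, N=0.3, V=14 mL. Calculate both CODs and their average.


COD1 = (17.0 - 8.3) x 0.3 x 8000 / 14 = 1491.4 mg/L
COD2 = (27.6 - 9.5) x 0.3 x 8000 / 14 = 3102.9 mg/L
Average = (1491.4 + 3102.9) / 2 = 2297.2 mg/L


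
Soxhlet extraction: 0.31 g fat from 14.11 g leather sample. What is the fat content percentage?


Fat content = 0.31 / 14.11 x 100
Fat = 2.2%


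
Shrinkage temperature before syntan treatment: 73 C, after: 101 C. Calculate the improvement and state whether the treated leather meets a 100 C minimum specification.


Improvement = 101 - 73 = 28 C
Spec check: 101 C >= 100 C? Yes


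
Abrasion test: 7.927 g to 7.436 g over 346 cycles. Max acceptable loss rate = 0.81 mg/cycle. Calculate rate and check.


Rate = 1.419 mg/cycle
Passes: No

Loss = 7.927 - 7.436 = 0.491 g
Rate = 0.491 g / 346 cycles x 1000 = 1.419 mg/cycle
Max = 0.81 mg/cycle
Passes: No


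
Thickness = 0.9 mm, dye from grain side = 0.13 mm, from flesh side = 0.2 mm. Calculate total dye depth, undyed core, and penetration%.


Total dyed = 0.33 mm
Undyed core = 0.57 mm
Penetration = 36.7%


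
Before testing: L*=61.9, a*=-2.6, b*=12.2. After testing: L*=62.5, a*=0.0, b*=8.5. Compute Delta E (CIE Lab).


Delta E = 4.56

dL = 62.5 - 61.9 = 0.6
da = 0.0 - (-2.6) = 2.6
db = 8.5 - 12.2 = -3.7
dE = sqrt((0.6)^2 + (2.6)^2 + (-3.7)^2) = 4.56


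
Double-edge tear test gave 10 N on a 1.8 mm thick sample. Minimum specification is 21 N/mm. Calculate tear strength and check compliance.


Tear strength = 5.6 N/mm
Compliant: No

Tear strength = 10 / 1.8 = 5.6 N/mm
Required minimum = 21 N/mm
Compliant: No


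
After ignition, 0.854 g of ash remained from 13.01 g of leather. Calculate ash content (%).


6.56%


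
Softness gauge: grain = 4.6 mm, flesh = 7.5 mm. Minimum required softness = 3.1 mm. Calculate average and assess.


Average softness = 6.05 mm
Meets requirement: Yes

Average = (4.6 + 7.5) / 2 = 6.05 mm
Minimum = 3.1 mm
Meets requirement: Yes


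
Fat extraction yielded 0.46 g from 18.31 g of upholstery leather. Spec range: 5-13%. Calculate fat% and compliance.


Fat content = 2.5%
Compliant: No


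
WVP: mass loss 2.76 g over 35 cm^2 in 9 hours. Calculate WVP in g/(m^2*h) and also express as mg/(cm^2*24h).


WVP = 87.62 g/(m^2*h)
Daily rate = 210.29 mg/(cm^2*24h)


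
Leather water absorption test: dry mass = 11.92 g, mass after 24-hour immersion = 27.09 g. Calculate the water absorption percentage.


127.3%


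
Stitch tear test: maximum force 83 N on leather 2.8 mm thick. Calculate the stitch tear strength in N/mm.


Stitch tear strength = force / thickness
STS = 83 / 2.8 = 29.6 N/mm


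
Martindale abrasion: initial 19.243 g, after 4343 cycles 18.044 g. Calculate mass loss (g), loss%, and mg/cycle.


Mass loss = 1.199 g
Loss = 6.23%
Rate = 0.276 mg/cycle


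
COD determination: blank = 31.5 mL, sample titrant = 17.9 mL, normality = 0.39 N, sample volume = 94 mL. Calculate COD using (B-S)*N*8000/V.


COD = (31.5 - 17.9) x 0.39 x 8000 / 94
COD = 13.6 x 0.39 x 8000 / 94
COD = 451.4 mg/L


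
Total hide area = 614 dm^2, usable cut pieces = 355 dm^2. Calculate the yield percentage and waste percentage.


Yield = 355 / 614 x 100 = 57.8%
Waste = 614 - 355 = 259 dm^2
Waste% = 100 - 57.8 = 42.2%


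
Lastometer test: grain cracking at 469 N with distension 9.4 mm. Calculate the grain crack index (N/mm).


Grain crack index = force / distension
Index = 469 / 9.4 = 49.9 N/mm


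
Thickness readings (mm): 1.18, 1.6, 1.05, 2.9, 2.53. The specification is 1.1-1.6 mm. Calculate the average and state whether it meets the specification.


Average = 1.85 mm
Within specification: No

Sum = 9.26
Average = 9.26 / 5 = 1.85 mm
Specification range: 1.1 to 1.6 mm
Within spec: No


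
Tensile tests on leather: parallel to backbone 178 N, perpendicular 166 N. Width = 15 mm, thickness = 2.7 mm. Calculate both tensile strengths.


Area = 15 x 2.7 = 40.5 mm^2
TS (parallel) = 178 / 40.5 = 4.40 N/mm^2
TS (perpendicular) = 166 / 40.5 = 4.10 N/mm^2


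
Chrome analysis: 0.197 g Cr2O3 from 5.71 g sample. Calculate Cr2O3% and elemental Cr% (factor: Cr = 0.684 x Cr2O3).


Cr2O3 = 3.45%
Cr = 2.36%

Cr2O3% = 0.197 / 5.71 x 100 = 3.45%
Cr% = 3.45 x 0.684 = 2.36%


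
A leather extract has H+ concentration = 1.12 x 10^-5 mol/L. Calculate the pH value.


pH = 4.95

pH = -log10[H+]
pH = -log10(1.12 x 10^-5) = 4.95


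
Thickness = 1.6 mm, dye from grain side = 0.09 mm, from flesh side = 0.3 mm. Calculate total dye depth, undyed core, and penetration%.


Total dyed = 0.39 mm
Undyed core = 1.21 mm
Penetration = 24.4%


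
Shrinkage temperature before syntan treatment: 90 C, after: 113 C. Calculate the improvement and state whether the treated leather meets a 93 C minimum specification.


Improvement = 23 C
Meets 93 C spec: Yes


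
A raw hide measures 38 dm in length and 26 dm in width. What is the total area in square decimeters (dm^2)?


Area = length x width
Area = 38 x 26 = 988 dm^2


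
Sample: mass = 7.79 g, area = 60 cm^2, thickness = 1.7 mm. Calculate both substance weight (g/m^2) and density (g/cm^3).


Substance weight = 1298.3 g/m^2
Density = 0.764 g/cm^3

SW = 7.79 / 60 x 10000 = 1298.3 g/m^2
Volume = 60 x 1.7 / 10 = 10.20 cm^3
Density = 7.79 / 10.20 = 0.764 g/cm^3


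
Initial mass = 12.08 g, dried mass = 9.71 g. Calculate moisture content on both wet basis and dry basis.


Wet basis = 19.6%
Dry basis = 24.4%

Moisture lost = 12.08 - 9.71 = 2.37 g
Wet basis MC = 2.37 / 12.08 x 100 = 19.6%
Dry basis MC = 2.37 / 9.71 x 100 = 24.4%


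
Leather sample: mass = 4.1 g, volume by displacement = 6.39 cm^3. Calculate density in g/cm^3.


0.642 g/cm^3

Density = mass / volume
Density = 4.1 / 6.39 = 0.642 g/cm^3


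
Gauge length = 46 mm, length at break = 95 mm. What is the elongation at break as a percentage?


106.5%

Extension = 95 - 46 = 49 mm
Elongation = 49 / 46 x 100 = 106.5%


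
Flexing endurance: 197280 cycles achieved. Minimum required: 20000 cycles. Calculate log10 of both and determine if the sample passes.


log10(197280) = 5.30
log10(20000) = 4.30
Passes: Yes


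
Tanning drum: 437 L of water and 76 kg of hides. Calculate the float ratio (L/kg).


5.8

Float ratio = water / hide weight
Ratio = 437 / 76 = 5.8


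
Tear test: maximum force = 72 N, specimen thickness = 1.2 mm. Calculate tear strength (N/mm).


Tear strength = force / thickness
Tear = 72 / 1.2 = 60.0 N/mm


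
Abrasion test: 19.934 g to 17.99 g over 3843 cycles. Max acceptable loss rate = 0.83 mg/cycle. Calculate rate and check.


Rate = 0.506 mg/cycle
Passes: Yes

Loss = 19.934 - 17.99 = 1.944 g
Rate = 1.944 g / 3843 cycles x 1000 = 0.506 mg/cycle
Max = 0.83 mg/cycle
Passes: Yes


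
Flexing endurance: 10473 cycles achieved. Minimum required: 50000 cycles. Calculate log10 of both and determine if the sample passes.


log10(10473) = 4.02
log10(50000) = 4.70
Passes: No


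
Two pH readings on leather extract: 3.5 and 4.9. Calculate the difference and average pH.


Difference = 1.4
Average pH = 4.20

Difference = |3.5 - 4.9| = 1.4
Average = (3.5 + 4.9) / 2 = 4.20


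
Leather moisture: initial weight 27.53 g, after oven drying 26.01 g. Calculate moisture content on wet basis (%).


5.5%

Moisture = 27.53 - 26.01 = 1.52 g
MC = 1.52 / 27.53 x 100 = 5.5%


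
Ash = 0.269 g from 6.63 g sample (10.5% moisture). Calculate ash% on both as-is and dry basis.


As-is ash = 4.06%
Dry-basis ash = 4.53%

As-is ash% = 0.269 / 6.63 x 100 = 4.06%
Dry mass = 6.63 x (100 - 10.5) / 100 = 5.93385 g
Dry-basis ash% = 0.269 / 5.93385 x 100 = 4.53%


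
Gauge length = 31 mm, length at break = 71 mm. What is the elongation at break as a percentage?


129.0%

Extension = 71 - 31 = 40 mm
Elongation = 40 / 31 x 100 = 129.0%


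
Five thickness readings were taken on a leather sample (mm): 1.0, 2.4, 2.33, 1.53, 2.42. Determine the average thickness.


Sum = 1.0 + 2.4 + 2.33 + 1.53 + 2.42 = 9.68
Average = 9.68 / 5 = 1.94 mm


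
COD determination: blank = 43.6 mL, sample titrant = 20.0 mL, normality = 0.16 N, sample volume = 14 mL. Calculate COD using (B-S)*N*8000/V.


2157.7 mg/L

COD = (43.6 - 20.0) x 0.16 x 8000 / 14
COD = 23.6 x 0.16 x 8000 / 14
COD = 2157.7 mg/L


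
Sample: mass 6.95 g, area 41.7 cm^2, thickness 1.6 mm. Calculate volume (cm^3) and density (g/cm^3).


Volume = 6.672 cm^3
Density = 1.042 g/cm^3

Thickness in cm = 1.6 / 10 = 0.16 cm
Volume = 41.7 x 0.16 = 6.672 cm^3
Density = 6.95 / 6.672 = 1.042 g/cm^3


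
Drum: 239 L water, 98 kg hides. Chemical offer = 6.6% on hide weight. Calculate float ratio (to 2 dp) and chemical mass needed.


Float ratio = 239 / 98 = 2.44
Chemical = 98 x 6.6 / 100 = 6.468 kg


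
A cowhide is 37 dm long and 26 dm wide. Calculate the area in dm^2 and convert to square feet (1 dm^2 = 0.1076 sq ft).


962 dm^2
103.51 sq ft

Area = 37 x 26 = 962 dm^2
Conversion: 962 x 0.1076 = 103.51 sq ft


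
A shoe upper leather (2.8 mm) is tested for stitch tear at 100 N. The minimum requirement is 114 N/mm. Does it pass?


STS = 35.7 N/mm
Passes: No

STS = 100 / 2.8 = 35.7 N/mm
Minimum required: 114 N/mm
Passes: No


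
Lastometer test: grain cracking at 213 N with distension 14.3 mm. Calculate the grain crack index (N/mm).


14.9 N/mm


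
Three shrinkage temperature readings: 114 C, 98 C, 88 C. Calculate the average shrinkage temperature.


Average = (114 + 98 + 88) / 3
Average = 300 / 3 = 100.0 C


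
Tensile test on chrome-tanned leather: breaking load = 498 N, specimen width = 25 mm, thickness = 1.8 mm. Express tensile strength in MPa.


Cross-section = 25 x 1.8 = 45.0 mm^2
TS = 498 / 45.0 = 11.07 MPa
(1 N/mm^2 = 1 MPa)


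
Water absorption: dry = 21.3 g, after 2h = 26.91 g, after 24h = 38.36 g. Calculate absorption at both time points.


WA (2h) = (26.91 - 21.3) / 21.3 x 100 = 26.3%
WA (24h) = (38.36 - 21.3) / 21.3 x 100 = 80.1%


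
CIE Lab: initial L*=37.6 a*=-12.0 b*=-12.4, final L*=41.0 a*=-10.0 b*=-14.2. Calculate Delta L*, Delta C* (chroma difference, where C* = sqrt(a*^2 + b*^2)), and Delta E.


Delta L* = 3.4
Delta C* = 0.11
Delta E = 4.34


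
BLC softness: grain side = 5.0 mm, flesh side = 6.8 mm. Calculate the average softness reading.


Average = (5.0 + 6.8) / 2
Average = 5.90 mm


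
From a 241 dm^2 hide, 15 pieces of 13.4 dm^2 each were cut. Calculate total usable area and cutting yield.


Total usable = 15 x 13.4 = 201.0 dm^2
Yield = 201.0 / 241 x 100 = 83.4%


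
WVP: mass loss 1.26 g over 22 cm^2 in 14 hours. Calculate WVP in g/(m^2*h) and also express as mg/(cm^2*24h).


WVP = 40.91 g/(m^2*h)
Daily rate = 98.18 mg/(cm^2*24h)

WVP = 1.26 / (22 x 14) x 10000 = 40.91 g/(m^2*h)
Mass loss in mg = 1.26 x 1000 = 1260 mg
Per cm^2 per 24h in mg: 1260 x 24 / (22 x 14) = 30240 / 308 = 98.18 mg/(cm^2*24h)


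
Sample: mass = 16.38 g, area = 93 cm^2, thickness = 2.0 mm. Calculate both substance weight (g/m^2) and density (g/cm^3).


SW = 16.38 / 93 x 10000 = 1761.3 g/m^2
Volume = 93 x 2.0 / 10 = 18.60 cm^3
Density = 16.38 / 18.60 = 0.881 g/cm^3


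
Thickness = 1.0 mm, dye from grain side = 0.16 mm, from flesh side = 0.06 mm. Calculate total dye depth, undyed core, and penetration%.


Total dyed = 0.16 + 0.06 = 0.22 mm
Undyed core = 1.0 - 0.22 = 0.78 mm
Penetration = 0.22 / 1.0 x 100 = 22.0%


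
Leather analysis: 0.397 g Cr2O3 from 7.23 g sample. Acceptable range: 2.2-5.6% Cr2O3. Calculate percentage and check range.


Cr2O3 = 5.49%
Within range: Yes

Cr2O3% = 0.397 / 7.23 x 100 = 5.49%
Acceptable range: 2.2 to 5.6%
Within range: Yes


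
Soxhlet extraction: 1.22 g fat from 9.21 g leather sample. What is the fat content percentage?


Fat content = 1.22 / 9.21 x 100
Fat = 13.2%


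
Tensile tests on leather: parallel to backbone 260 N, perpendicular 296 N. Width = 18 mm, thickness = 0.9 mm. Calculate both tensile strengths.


Area = 18 x 0.9 = 16.2 mm^2
TS (parallel) = 260 / 16.2 = 16.05 N/mm^2
TS (perpendicular) = 296 / 16.2 = 18.27 N/mm^2


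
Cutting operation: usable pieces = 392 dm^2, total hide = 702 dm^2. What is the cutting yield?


55.8%


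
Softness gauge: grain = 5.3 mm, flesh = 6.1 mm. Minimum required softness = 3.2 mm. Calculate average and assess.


Average = (5.3 + 6.1) / 2 = 5.70 mm
Minimum = 3.2 mm
Meets requirement: Yes


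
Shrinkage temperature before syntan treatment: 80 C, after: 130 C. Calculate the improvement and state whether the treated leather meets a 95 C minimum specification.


Improvement = 130 - 80 = 50 C
Spec check: 130 C >= 95 C? Yes


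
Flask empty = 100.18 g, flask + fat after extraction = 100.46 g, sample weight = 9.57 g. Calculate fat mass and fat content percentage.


Fat mass = 100.46 - 100.18 = 0.28 g
Fat% = 0.28 / 9.57 x 100 = 2.9%


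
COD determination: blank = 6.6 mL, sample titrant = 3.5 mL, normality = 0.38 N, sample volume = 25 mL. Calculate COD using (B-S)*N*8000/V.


COD = (6.6 - 3.5) x 0.38 x 8000 / 25
COD = 3.1 x 0.38 x 8000 / 25
COD = 377.0 mg/L


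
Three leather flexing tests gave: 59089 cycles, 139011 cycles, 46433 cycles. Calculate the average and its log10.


Average = (59089 + 139011 + 46433) / 3 = 81511 cycles
log10(81511) = 4.91


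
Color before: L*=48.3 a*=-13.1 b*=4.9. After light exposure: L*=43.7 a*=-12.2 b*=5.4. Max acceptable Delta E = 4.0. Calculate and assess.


Delta E = 4.71
Passes: No

dL = -4.6, da = 0.9, db = 0.5
dE = sqrt((-4.6)^2 + (0.9)^2 + (0.5)^2) = 4.71
Max = 4.0
Passes: No


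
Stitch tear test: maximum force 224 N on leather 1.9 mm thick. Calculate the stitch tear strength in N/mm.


Stitch tear strength = force / thickness
STS = 224 / 1.9 = 117.9 N/mm


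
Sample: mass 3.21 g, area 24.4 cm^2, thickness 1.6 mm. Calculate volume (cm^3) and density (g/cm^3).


Volume = 3.904 cm^3
Density = 0.822 g/cm^3

Thickness in cm = 1.6 / 10 = 0.16 cm
Volume = 24.4 x 0.16 = 3.904 cm^3
Density = 3.21 / 3.904 = 0.822 g/cm^3


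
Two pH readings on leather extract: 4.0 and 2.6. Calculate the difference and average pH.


Difference = |4.0 - 2.6| = 1.4
Average = (4.0 + 2.6) / 2 = 3.30


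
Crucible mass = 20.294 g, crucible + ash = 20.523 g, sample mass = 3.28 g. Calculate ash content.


Ash mass = 20.523 - 20.294 = 0.229 g
Ash% = 0.229 / 3.28 x 100 = 6.98%


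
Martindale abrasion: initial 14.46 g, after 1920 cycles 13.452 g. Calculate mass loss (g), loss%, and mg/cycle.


Mass loss = 1.008 g
Loss = 6.97%
Rate = 0.525 mg/cycle

Loss = 14.46 - 13.452 = 1.008 g
Loss% = 1.008 / 14.46 x 100 = 6.97%
Rate = 1.008 / 1920 x 1000 = 0.525 mg/cycle


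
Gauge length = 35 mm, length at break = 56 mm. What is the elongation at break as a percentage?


Extension = 56 - 35 = 21 mm
Elongation = 21 / 35 x 100 = 60.0%


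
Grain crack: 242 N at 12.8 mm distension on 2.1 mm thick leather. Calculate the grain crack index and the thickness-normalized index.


Crack index = 18.9 N/mm
Normalized index = 9.0 N/mm per mm

Crack index = 242 / 12.8 = 18.9 N/mm
Normalized = 18.9 / 2.1 = 9.0 N/mm per mm
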